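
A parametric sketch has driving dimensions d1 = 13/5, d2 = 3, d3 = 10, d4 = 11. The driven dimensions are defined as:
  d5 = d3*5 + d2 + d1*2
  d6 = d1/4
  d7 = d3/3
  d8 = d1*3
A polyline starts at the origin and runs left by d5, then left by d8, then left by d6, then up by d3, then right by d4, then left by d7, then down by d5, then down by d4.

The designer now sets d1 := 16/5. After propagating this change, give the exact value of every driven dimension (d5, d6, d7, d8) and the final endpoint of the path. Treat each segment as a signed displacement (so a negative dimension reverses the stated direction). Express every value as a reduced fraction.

Apply edit: d1 := 16/5
  d5 = d3*5 + d2 + d1*2 = 297/5
  d6 = d1/4 = 4/5
  d7 = d3/3 = 10/3
  d8 = d1*3 = 48/5
Walk from origin (0, 0):
  seg 1: left by d5 = 297/5 → (-297/5, 0)
  seg 2: left by d8 = 48/5 → (-69, 0)
  seg 3: left by d6 = 4/5 → (-349/5, 0)
  seg 4: up by d3 = 10 → (-349/5, 10)
  seg 5: right by d4 = 11 → (-294/5, 10)
  seg 6: left by d7 = 10/3 → (-932/15, 10)
  seg 7: down by d5 = 297/5 → (-932/15, -247/5)
  seg 8: down by d4 = 11 → (-932/15, -302/5)

d5 = 297/5
d6 = 4/5
d7 = 10/3
d8 = 48/5
endpoint = (-932/15, -302/5)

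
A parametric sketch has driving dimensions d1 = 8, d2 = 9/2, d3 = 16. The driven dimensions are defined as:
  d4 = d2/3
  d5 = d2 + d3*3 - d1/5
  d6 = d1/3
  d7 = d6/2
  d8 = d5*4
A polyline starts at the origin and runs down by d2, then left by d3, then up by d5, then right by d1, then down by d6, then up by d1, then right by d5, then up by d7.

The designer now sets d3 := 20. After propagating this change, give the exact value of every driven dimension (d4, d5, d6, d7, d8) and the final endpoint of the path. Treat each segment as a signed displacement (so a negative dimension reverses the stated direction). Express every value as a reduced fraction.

d4 = 3/2
d5 = 629/10
d6 = 8/3
d7 = 4/3
d8 = 1258/5
endpoint = (509/10, 976/15)

Apply edit: d3 := 20
  d4 = d2/3 = 3/2
  d5 = d2 + d3*3 - d1/5 = 629/10
  d6 = d1/3 = 8/3
  d7 = d6/2 = 4/3
  d8 = d5*4 = 1258/5
Walk from origin (0, 0):
  seg 1: down by d2 = 9/2 → (0, -9/2)
  seg 2: left by d3 = 20 → (-20, -9/2)
  seg 3: up by d5 = 629/10 → (-20, 292/5)
  seg 4: right by d1 = 8 → (-12, 292/5)
  seg 5: down by d6 = 8/3 → (-12, 836/15)
  seg 6: up by d1 = 8 → (-12, 956/15)
  seg 7: right by d5 = 629/10 → (509/10, 956/15)
  seg 8: up by d7 = 4/3 → (509/10, 976/15)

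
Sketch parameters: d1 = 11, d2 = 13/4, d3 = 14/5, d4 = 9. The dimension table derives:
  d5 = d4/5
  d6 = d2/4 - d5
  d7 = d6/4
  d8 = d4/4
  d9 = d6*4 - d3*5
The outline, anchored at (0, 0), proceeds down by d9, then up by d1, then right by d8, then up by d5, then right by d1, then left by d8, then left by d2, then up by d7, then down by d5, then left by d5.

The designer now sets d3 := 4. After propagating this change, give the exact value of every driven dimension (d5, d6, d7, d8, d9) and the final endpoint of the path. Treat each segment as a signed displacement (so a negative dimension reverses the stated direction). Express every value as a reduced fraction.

Apply edit: d3 := 4
  d5 = d4/5 = 9/5
  d6 = d2/4 - d5 = -79/80
  d7 = d6/4 = -79/320
  d8 = d4/4 = 9/4
  d9 = d6*4 - d3*5 = -479/20
Walk from origin (0, 0):
  seg 1: down by d9 = -479/20 → (0, 479/20)
  seg 2: up by d1 = 11 → (0, 699/20)
  seg 3: right by d8 = 9/4 → (9/4, 699/20)
  seg 4: up by d5 = 9/5 → (9/4, 147/4)
  seg 5: right by d1 = 11 → (53/4, 147/4)
  seg 6: left by d8 = 9/4 → (11, 147/4)
  seg 7: left by d2 = 13/4 → (31/4, 147/4)
  seg 8: up by d7 = -79/320 → (31/4, 11681/320)
  seg 9: down by d5 = 9/5 → (31/4, 2221/64)
  seg 10: left by d5 = 9/5 → (119/20, 2221/64)

d5 = 9/5
d6 = -79/80
d7 = -79/320
d8 = 9/4
d9 = -479/20
endpoint = (119/20, 2221/64)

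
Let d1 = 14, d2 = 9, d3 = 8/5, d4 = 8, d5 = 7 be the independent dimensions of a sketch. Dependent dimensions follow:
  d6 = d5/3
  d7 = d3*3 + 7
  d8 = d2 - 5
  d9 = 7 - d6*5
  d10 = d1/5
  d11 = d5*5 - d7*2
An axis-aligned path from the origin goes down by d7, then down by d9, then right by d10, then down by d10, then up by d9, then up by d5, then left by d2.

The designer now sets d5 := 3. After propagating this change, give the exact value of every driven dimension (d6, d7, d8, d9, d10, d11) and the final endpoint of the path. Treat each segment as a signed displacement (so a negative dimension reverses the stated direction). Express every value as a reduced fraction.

Apply edit: d5 := 3
  d6 = d5/3 = 1
  d7 = d3*3 + 7 = 59/5
  d8 = d2 - 5 = 4
  d9 = 7 - d6*5 = 2
  d10 = d1/5 = 14/5
  d11 = d5*5 - d7*2 = -43/5
Walk from origin (0, 0):
  seg 1: down by d7 = 59/5 → (0, -59/5)
  seg 2: down by d9 = 2 → (0, -69/5)
  seg 3: right by d10 = 14/5 → (14/5, -69/5)
  seg 4: down by d10 = 14/5 → (14/5, -83/5)
  seg 5: up by d9 = 2 → (14/5, -73/5)
  seg 6: up by d5 = 3 → (14/5, -58/5)
  seg 7: left by d2 = 9 → (-31/5, -58/5)

d6 = 1
d7 = 59/5
d8 = 4
d9 = 2
d10 = 14/5
d11 = -43/5
endpoint = (-31/5, -58/5)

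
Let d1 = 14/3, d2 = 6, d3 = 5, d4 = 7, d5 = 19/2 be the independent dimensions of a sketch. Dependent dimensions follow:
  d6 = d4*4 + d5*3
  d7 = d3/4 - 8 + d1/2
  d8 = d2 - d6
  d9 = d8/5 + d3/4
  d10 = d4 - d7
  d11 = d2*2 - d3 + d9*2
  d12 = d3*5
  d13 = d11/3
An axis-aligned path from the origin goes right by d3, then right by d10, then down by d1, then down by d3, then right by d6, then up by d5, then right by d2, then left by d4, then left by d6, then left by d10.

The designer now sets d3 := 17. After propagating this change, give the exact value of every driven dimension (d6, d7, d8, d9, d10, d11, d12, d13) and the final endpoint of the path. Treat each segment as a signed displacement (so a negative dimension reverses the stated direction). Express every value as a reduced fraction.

Apply edit: d3 := 17
  d6 = d4*4 + d5*3 = 113/2
  d7 = d3/4 - 8 + d1/2 = -17/12
  d8 = d2 - d6 = -101/2
  d9 = d8/5 + d3/4 = -117/20
  d10 = d4 - d7 = 101/12
  d11 = d2*2 - d3 + d9*2 = -167/10
  d12 = d3*5 = 85
  d13 = d11/3 = -167/30
Walk from origin (0, 0):
  seg 1: right by d3 = 17 → (17, 0)
  seg 2: right by d10 = 101/12 → (305/12, 0)
  seg 3: down by d1 = 14/3 → (305/12, -14/3)
  seg 4: down by d3 = 17 → (305/12, -65/3)
  seg 5: right by d6 = 113/2 → (983/12, -65/3)
  seg 6: up by d5 = 19/2 → (983/12, -73/6)
  seg 7: right by d2 = 6 → (1055/12, -73/6)
  seg 8: left by d4 = 7 → (971/12, -73/6)
  seg 9: left by d6 = 113/2 → (293/12, -73/6)
  seg 10: left by d10 = 101/12 → (16, -73/6)

d6 = 113/2
d7 = -17/12
d8 = -101/2
d9 = -117/20
d10 = 101/12
d11 = -167/10
d12 = 85
d13 = -167/30
endpoint = (16, -73/6)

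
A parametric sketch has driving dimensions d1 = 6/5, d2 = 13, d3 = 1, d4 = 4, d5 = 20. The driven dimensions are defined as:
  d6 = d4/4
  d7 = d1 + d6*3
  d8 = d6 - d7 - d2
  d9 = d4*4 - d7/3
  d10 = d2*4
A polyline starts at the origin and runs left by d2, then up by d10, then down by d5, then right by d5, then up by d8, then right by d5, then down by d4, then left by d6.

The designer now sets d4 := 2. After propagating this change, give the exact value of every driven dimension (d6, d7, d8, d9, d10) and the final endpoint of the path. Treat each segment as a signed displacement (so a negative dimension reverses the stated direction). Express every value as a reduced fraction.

Apply edit: d4 := 2
  d6 = d4/4 = 1/2
  d7 = d1 + d6*3 = 27/10
  d8 = d6 - d7 - d2 = -76/5
  d9 = d4*4 - d7/3 = 71/10
  d10 = d2*4 = 52
Walk from origin (0, 0):
  seg 1: left by d2 = 13 → (-13, 0)
  seg 2: up by d10 = 52 → (-13, 52)
  seg 3: down by d5 = 20 → (-13, 32)
  seg 4: right by d5 = 20 → (7, 32)
  seg 5: up by d8 = -76/5 → (7, 84/5)
  seg 6: right by d5 = 20 → (27, 84/5)
  seg 7: down by d4 = 2 → (27, 74/5)
  seg 8: left by d6 = 1/2 → (53/2, 74/5)

d6 = 1/2
d7 = 27/10
d8 = -76/5
d9 = 71/10
d10 = 52
endpoint = (53/2, 74/5)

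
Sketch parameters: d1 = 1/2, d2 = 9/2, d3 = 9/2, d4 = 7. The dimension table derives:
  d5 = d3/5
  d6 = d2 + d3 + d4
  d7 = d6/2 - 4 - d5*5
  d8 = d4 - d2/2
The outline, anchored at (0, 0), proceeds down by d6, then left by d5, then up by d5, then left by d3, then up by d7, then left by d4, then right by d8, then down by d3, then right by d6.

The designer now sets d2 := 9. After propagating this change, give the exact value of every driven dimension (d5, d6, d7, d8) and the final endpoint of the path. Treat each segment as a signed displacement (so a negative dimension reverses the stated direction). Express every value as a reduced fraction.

Apply edit: d2 := 9
  d5 = d3/5 = 9/10
  d6 = d2 + d3 + d4 = 41/2
  d7 = d6/2 - 4 - d5*5 = 7/4
  d8 = d4 - d2/2 = 5/2
Walk from origin (0, 0):
  seg 1: down by d6 = 41/2 → (0, -41/2)
  seg 2: left by d5 = 9/10 → (-9/10, -41/2)
  seg 3: up by d5 = 9/10 → (-9/10, -98/5)
  seg 4: left by d3 = 9/2 → (-27/5, -98/5)
  seg 5: up by d7 = 7/4 → (-27/5, -357/20)
  seg 6: left by d4 = 7 → (-62/5, -357/20)
  seg 7: right by d8 = 5/2 → (-99/10, -357/20)
  seg 8: down by d3 = 9/2 → (-99/10, -447/20)
  seg 9: right by d6 = 41/2 → (53/5, -447/20)

d5 = 9/10
d6 = 41/2
d7 = 7/4
d8 = 5/2
endpoint = (53/5, -447/20)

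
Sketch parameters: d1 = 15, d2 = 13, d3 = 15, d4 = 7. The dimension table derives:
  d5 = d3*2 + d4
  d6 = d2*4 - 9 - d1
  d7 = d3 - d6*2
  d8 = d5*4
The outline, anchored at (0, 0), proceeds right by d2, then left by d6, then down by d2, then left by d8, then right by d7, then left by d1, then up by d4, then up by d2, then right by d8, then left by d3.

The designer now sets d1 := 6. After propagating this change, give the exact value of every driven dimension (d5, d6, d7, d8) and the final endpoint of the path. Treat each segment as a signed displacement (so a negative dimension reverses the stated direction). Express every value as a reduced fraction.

d5 = 37
d6 = 37
d7 = -59
d8 = 148
endpoint = (-104, 7)

Apply edit: d1 := 6
  d5 = d3*2 + d4 = 37
  d6 = d2*4 - 9 - d1 = 37
  d7 = d3 - d6*2 = -59
  d8 = d5*4 = 148
Walk from origin (0, 0):
  seg 1: right by d2 = 13 → (13, 0)
  seg 2: left by d6 = 37 → (-24, 0)
  seg 3: down by d2 = 13 → (-24, -13)
  seg 4: left by d8 = 148 → (-172, -13)
  seg 5: right by d7 = -59 → (-231, -13)
  seg 6: left by d1 = 6 → (-237, -13)
  seg 7: up by d4 = 7 → (-237, -6)
  seg 8: up by d2 = 13 → (-237, 7)
  seg 9: right by d8 = 148 → (-89, 7)
  seg 10: left by d3 = 15 → (-104, 7)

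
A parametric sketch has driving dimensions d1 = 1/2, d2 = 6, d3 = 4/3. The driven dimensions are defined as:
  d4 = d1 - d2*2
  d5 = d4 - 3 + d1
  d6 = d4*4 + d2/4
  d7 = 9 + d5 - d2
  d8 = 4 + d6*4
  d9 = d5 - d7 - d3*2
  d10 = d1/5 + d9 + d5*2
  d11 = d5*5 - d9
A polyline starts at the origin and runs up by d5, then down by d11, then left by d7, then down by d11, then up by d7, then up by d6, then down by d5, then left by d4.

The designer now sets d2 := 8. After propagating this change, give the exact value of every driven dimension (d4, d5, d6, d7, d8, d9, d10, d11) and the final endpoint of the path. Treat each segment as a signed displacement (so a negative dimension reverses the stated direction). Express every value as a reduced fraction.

Apply edit: d2 := 8
  d4 = d1 - d2*2 = -31/2
  d5 = d4 - 3 + d1 = -18
  d6 = d4*4 + d2/4 = -60
  d7 = 9 + d5 - d2 = -17
  d8 = 4 + d6*4 = -236
  d9 = d5 - d7 - d3*2 = -11/3
  d10 = d1/5 + d9 + d5*2 = -1187/30
  d11 = d5*5 - d9 = -259/3
Walk from origin (0, 0):
  seg 1: up by d5 = -18 → (0, -18)
  seg 2: down by d11 = -259/3 → (0, 205/3)
  seg 3: left by d7 = -17 → (17, 205/3)
  seg 4: down by d11 = -259/3 → (17, 464/3)
  seg 5: up by d7 = -17 → (17, 413/3)
  seg 6: up by d6 = -60 → (17, 233/3)
  seg 7: down by d5 = -18 → (17, 287/3)
  seg 8: left by d4 = -31/2 → (65/2, 287/3)

d4 = -31/2
d5 = -18
d6 = -60
d7 = -17
d8 = -236
d9 = -11/3
d10 = -1187/30
d11 = -259/3
endpoint = (65/2, 287/3)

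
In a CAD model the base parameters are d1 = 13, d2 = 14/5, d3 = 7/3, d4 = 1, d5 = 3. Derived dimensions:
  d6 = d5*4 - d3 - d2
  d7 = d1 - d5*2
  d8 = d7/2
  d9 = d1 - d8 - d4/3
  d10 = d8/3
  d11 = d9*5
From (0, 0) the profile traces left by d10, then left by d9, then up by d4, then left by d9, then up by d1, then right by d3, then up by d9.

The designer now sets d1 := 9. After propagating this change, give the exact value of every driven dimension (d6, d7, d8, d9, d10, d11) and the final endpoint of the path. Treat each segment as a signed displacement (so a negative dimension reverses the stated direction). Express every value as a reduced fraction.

d6 = 103/15
d7 = 3
d8 = 3/2
d9 = 43/6
d10 = 1/2
d11 = 215/6
endpoint = (-25/2, 103/6)

Apply edit: d1 := 9
  d6 = d5*4 - d3 - d2 = 103/15
  d7 = d1 - d5*2 = 3
  d8 = d7/2 = 3/2
  d9 = d1 - d8 - d4/3 = 43/6
  d10 = d8/3 = 1/2
  d11 = d9*5 = 215/6
Walk from origin (0, 0):
  seg 1: left by d10 = 1/2 → (-1/2, 0)
  seg 2: left by d9 = 43/6 → (-23/3, 0)
  seg 3: up by d4 = 1 → (-23/3, 1)
  seg 4: left by d9 = 43/6 → (-89/6, 1)
  seg 5: up by d1 = 9 → (-89/6, 10)
  seg 6: right by d3 = 7/3 → (-25/2, 10)
  seg 7: up by d9 = 43/6 → (-25/2, 103/6)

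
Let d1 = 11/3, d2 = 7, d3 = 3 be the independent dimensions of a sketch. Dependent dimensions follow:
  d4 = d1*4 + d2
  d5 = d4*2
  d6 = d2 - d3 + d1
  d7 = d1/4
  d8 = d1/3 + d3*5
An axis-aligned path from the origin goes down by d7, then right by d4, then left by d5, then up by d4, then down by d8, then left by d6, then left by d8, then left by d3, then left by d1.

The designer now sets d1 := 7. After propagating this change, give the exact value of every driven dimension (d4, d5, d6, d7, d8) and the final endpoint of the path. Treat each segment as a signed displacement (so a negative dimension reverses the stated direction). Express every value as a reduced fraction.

d4 = 35
d5 = 70
d6 = 11
d7 = 7/4
d8 = 52/3
endpoint = (-220/3, 191/12)

Apply edit: d1 := 7
  d4 = d1*4 + d2 = 35
  d5 = d4*2 = 70
  d6 = d2 - d3 + d1 = 11
  d7 = d1/4 = 7/4
  d8 = d1/3 + d3*5 = 52/3
Walk from origin (0, 0):
  seg 1: down by d7 = 7/4 → (0, -7/4)
  seg 2: right by d4 = 35 → (35, -7/4)
  seg 3: left by d5 = 70 → (-35, -7/4)
  seg 4: up by d4 = 35 → (-35, 133/4)
  seg 5: down by d8 = 52/3 → (-35, 191/12)
  seg 6: left by d6 = 11 → (-46, 191/12)
  seg 7: left by d8 = 52/3 → (-190/3, 191/12)
  seg 8: left by d3 = 3 → (-199/3, 191/12)
  seg 9: left by d1 = 7 → (-220/3, 191/12)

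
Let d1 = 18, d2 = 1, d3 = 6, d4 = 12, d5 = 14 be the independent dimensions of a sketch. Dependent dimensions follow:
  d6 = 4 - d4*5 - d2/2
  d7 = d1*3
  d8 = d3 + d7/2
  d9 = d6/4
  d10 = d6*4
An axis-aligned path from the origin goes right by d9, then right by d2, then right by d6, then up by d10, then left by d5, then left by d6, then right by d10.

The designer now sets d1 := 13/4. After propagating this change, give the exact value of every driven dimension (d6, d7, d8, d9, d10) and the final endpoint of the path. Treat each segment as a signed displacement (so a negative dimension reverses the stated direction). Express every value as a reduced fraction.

d6 = -113/2
d7 = 39/4
d8 = 87/8
d9 = -113/8
d10 = -226
endpoint = (-2025/8, -226)

Apply edit: d1 := 13/4
  d6 = 4 - d4*5 - d2/2 = -113/2
  d7 = d1*3 = 39/4
  d8 = d3 + d7/2 = 87/8
  d9 = d6/4 = -113/8
  d10 = d6*4 = -226
Walk from origin (0, 0):
  seg 1: right by d9 = -113/8 → (-113/8, 0)
  seg 2: right by d2 = 1 → (-105/8, 0)
  seg 3: right by d6 = -113/2 → (-557/8, 0)
  seg 4: up by d10 = -226 → (-557/8, -226)
  seg 5: left by d5 = 14 → (-669/8, -226)
  seg 6: left by d6 = -113/2 → (-217/8, -226)
  seg 7: right by d10 = -226 → (-2025/8, -226)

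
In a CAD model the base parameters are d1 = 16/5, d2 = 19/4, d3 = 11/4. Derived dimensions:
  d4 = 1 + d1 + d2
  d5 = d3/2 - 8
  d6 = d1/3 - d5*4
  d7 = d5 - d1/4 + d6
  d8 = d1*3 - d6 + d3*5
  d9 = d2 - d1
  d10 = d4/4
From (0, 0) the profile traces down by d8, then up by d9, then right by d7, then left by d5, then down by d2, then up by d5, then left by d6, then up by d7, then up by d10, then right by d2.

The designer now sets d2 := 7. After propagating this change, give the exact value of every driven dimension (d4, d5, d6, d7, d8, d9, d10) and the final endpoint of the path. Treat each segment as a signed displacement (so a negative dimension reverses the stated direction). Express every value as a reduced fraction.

d4 = 56/5
d5 = -53/8
d6 = 827/30
d7 = 2417/120
d8 = -253/60
d9 = 19/5
d10 = 14/5
endpoint = (31/5, 52/3)

Apply edit: d2 := 7
  d4 = 1 + d1 + d2 = 56/5
  d5 = d3/2 - 8 = -53/8
  d6 = d1/3 - d5*4 = 827/30
  d7 = d5 - d1/4 + d6 = 2417/120
  d8 = d1*3 - d6 + d3*5 = -253/60
  d9 = d2 - d1 = 19/5
  d10 = d4/4 = 14/5
Walk from origin (0, 0):
  seg 1: down by d8 = -253/60 → (0, 253/60)
  seg 2: up by d9 = 19/5 → (0, 481/60)
  seg 3: right by d7 = 2417/120 → (2417/120, 481/60)
  seg 4: left by d5 = -53/8 → (803/30, 481/60)
  seg 5: down by d2 = 7 → (803/30, 61/60)
  seg 6: up by d5 = -53/8 → (803/30, -673/120)
  seg 7: left by d6 = 827/30 → (-4/5, -673/120)
  seg 8: up by d7 = 2417/120 → (-4/5, 218/15)
  seg 9: up by d10 = 14/5 → (-4/5, 52/3)
  seg 10: right by d2 = 7 → (31/5, 52/3)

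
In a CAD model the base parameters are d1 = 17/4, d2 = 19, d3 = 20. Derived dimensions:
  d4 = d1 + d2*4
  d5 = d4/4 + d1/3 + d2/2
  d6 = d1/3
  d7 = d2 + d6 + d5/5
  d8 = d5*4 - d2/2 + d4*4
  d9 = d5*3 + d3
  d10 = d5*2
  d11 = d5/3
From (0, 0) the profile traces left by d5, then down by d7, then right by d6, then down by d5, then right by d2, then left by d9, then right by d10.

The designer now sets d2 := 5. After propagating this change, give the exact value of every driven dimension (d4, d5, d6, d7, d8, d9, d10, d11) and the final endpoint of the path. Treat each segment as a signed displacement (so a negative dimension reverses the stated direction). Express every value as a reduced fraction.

Apply edit: d2 := 5
  d4 = d1 + d2*4 = 97/4
  d5 = d4/4 + d1/3 + d2/2 = 479/48
  d6 = d1/3 = 17/12
  d7 = d2 + d6 + d5/5 = 673/80
  d8 = d5*4 - d2/2 + d4*4 = 1613/12
  d9 = d5*3 + d3 = 799/16
  d10 = d5*2 = 479/24
  d11 = d5/3 = 479/144
Walk from origin (0, 0):
  seg 1: left by d5 = 479/48 → (-479/48, 0)
  seg 2: down by d7 = 673/80 → (-479/48, -673/80)
  seg 3: right by d6 = 17/12 → (-137/16, -673/80)
  seg 4: down by d5 = 479/48 → (-137/16, -2207/120)
  seg 5: right by d2 = 5 → (-57/16, -2207/120)
  seg 6: left by d9 = 799/16 → (-107/2, -2207/120)
  seg 7: right by d10 = 479/24 → (-805/24, -2207/120)

d4 = 97/4
d5 = 479/48
d6 = 17/12
d7 = 673/80
d8 = 1613/12
d9 = 799/16
d10 = 479/24
d11 = 479/144
endpoint = (-805/24, -2207/120)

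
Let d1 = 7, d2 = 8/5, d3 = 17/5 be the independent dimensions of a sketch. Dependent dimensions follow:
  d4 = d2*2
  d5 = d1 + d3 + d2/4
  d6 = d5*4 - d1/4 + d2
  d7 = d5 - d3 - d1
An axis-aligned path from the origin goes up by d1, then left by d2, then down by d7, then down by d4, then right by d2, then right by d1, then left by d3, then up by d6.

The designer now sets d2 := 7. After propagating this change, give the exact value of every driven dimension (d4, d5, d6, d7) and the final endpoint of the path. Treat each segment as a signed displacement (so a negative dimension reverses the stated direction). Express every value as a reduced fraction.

Apply edit: d2 := 7
  d4 = d2*2 = 14
  d5 = d1 + d3 + d2/4 = 243/20
  d6 = d5*4 - d1/4 + d2 = 1077/20
  d7 = d5 - d3 - d1 = 7/4
Walk from origin (0, 0):
  seg 1: up by d1 = 7 → (0, 7)
  seg 2: left by d2 = 7 → (-7, 7)
  seg 3: down by d7 = 7/4 → (-7, 21/4)
  seg 4: down by d4 = 14 → (-7, -35/4)
  seg 5: right by d2 = 7 → (0, -35/4)
  seg 6: right by d1 = 7 → (7, -35/4)
  seg 7: left by d3 = 17/5 → (18/5, -35/4)
  seg 8: up by d6 = 1077/20 → (18/5, 451/10)

d4 = 14
d5 = 243/20
d6 = 1077/20
d7 = 7/4
endpoint = (18/5, 451/10)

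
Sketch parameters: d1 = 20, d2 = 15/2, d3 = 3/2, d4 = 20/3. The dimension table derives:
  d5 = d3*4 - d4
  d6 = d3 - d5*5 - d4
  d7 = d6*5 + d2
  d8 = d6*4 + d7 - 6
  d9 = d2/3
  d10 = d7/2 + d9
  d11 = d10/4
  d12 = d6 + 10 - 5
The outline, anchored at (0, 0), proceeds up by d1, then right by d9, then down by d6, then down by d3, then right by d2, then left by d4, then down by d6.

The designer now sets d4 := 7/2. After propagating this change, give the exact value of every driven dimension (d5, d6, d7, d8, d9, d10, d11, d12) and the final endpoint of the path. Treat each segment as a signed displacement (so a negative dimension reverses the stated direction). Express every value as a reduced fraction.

d5 = 5/2
d6 = -29/2
d7 = -65
d8 = -129
d9 = 5/2
d10 = -30
d11 = -15/2
d12 = -19/2
endpoint = (13/2, 95/2)

Apply edit: d4 := 7/2
  d5 = d3*4 - d4 = 5/2
  d6 = d3 - d5*5 - d4 = -29/2
  d7 = d6*5 + d2 = -65
  d8 = d6*4 + d7 - 6 = -129
  d9 = d2/3 = 5/2
  d10 = d7/2 + d9 = -30
  d11 = d10/4 = -15/2
  d12 = d6 + 10 - 5 = -19/2
Walk from origin (0, 0):
  seg 1: up by d1 = 20 → (0, 20)
  seg 2: right by d9 = 5/2 → (5/2, 20)
  seg 3: down by d6 = -29/2 → (5/2, 69/2)
  seg 4: down by d3 = 3/2 → (5/2, 33)
  seg 5: right by d2 = 15/2 → (10, 33)
  seg 6: left by d4 = 7/2 → (13/2, 33)
  seg 7: down by d6 = -29/2 → (13/2, 95/2)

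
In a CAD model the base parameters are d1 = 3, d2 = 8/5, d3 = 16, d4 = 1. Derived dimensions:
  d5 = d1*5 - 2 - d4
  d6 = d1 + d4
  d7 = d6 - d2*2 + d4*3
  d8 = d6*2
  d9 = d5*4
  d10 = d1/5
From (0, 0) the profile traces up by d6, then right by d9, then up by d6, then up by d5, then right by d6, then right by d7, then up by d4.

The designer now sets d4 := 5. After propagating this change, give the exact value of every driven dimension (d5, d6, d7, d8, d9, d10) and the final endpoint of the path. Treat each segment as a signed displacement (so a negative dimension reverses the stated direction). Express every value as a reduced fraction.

Apply edit: d4 := 5
  d5 = d1*5 - 2 - d4 = 8
  d6 = d1 + d4 = 8
  d7 = d6 - d2*2 + d4*3 = 99/5
  d8 = d6*2 = 16
  d9 = d5*4 = 32
  d10 = d1/5 = 3/5
Walk from origin (0, 0):
  seg 1: up by d6 = 8 → (0, 8)
  seg 2: right by d9 = 32 → (32, 8)
  seg 3: up by d6 = 8 → (32, 16)
  seg 4: up by d5 = 8 → (32, 24)
  seg 5: right by d6 = 8 → (40, 24)
  seg 6: right by d7 = 99/5 → (299/5, 24)
  seg 7: up by d4 = 5 → (299/5, 29)

d5 = 8
d6 = 8
d7 = 99/5
d8 = 16
d9 = 32
d10 = 3/5
endpoint = (299/5, 29)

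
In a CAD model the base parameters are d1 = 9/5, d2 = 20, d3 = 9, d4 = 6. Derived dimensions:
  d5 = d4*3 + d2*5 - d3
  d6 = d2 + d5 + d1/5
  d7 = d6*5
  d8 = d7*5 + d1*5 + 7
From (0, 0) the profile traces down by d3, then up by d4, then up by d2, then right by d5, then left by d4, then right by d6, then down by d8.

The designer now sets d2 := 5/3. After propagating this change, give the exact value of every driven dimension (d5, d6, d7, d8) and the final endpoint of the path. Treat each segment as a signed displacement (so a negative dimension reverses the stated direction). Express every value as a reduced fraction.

Apply edit: d2 := 5/3
  d5 = d4*3 + d2*5 - d3 = 52/3
  d6 = d2 + d5 + d1/5 = 484/25
  d7 = d6*5 = 484/5
  d8 = d7*5 + d1*5 + 7 = 500
Walk from origin (0, 0):
  seg 1: down by d3 = 9 → (0, -9)
  seg 2: up by d4 = 6 → (0, -3)
  seg 3: up by d2 = 5/3 → (0, -4/3)
  seg 4: right by d5 = 52/3 → (52/3, -4/3)
  seg 5: left by d4 = 6 → (34/3, -4/3)
  seg 6: right by d6 = 484/25 → (2302/75, -4/3)
  seg 7: down by d8 = 500 → (2302/75, -1504/3)

d5 = 52/3
d6 = 484/25
d7 = 484/5
d8 = 500
endpoint = (2302/75, -1504/3)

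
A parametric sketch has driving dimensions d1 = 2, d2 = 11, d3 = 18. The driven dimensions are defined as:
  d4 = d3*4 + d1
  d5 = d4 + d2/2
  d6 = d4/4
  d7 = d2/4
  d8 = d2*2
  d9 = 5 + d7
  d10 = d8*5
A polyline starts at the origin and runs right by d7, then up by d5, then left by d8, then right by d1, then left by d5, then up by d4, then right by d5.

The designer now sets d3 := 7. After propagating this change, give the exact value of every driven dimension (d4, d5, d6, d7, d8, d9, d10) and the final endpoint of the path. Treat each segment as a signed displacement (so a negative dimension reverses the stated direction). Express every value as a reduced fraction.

Apply edit: d3 := 7
  d4 = d3*4 + d1 = 30
  d5 = d4 + d2/2 = 71/2
  d6 = d4/4 = 15/2
  d7 = d2/4 = 11/4
  d8 = d2*2 = 22
  d9 = 5 + d7 = 31/4
  d10 = d8*5 = 110
Walk from origin (0, 0):
  seg 1: right by d7 = 11/4 → (11/4, 0)
  seg 2: up by d5 = 71/2 → (11/4, 71/2)
  seg 3: left by d8 = 22 → (-77/4, 71/2)
  seg 4: right by d1 = 2 → (-69/4, 71/2)
  seg 5: left by d5 = 71/2 → (-211/4, 71/2)
  seg 6: up by d4 = 30 → (-211/4, 131/2)
  seg 7: right by d5 = 71/2 → (-69/4, 131/2)

d4 = 30
d5 = 71/2
d6 = 15/2
d7 = 11/4
d8 = 22
d9 = 31/4
d10 = 110
endpoint = (-69/4, 131/2)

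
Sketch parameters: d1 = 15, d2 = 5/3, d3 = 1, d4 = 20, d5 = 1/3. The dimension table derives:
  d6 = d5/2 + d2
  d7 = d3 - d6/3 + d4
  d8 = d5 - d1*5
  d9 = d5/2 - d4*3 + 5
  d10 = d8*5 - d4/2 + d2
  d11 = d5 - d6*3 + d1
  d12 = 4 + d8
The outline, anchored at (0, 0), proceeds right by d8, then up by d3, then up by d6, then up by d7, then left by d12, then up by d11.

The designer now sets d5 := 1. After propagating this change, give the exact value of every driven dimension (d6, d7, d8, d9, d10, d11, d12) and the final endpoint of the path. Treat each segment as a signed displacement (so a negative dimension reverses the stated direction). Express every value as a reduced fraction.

d6 = 13/6
d7 = 365/18
d8 = -74
d9 = -109/2
d10 = -1135/3
d11 = 19/2
d12 = -70
endpoint = (-4, 593/18)

Apply edit: d5 := 1
  d6 = d5/2 + d2 = 13/6
  d7 = d3 - d6/3 + d4 = 365/18
  d8 = d5 - d1*5 = -74
  d9 = d5/2 - d4*3 + 5 = -109/2
  d10 = d8*5 - d4/2 + d2 = -1135/3
  d11 = d5 - d6*3 + d1 = 19/2
  d12 = 4 + d8 = -70
Walk from origin (0, 0):
  seg 1: right by d8 = -74 → (-74, 0)
  seg 2: up by d3 = 1 → (-74, 1)
  seg 3: up by d6 = 13/6 → (-74, 19/6)
  seg 4: up by d7 = 365/18 → (-74, 211/9)
  seg 5: left by d12 = -70 → (-4, 211/9)
  seg 6: up by d11 = 19/2 → (-4, 593/18)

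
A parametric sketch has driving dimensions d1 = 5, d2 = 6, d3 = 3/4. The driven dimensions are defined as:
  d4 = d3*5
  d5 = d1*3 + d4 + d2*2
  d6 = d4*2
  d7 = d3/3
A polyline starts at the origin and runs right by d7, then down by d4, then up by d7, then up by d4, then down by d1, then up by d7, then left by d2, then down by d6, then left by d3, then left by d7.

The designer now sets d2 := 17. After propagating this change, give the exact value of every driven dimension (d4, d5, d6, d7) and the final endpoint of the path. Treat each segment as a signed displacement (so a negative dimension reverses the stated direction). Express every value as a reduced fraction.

Apply edit: d2 := 17
  d4 = d3*5 = 15/4
  d5 = d1*3 + d4 + d2*2 = 211/4
  d6 = d4*2 = 15/2
  d7 = d3/3 = 1/4
Walk from origin (0, 0):
  seg 1: right by d7 = 1/4 → (1/4, 0)
  seg 2: down by d4 = 15/4 → (1/4, -15/4)
  seg 3: up by d7 = 1/4 → (1/4, -7/2)
  seg 4: up by d4 = 15/4 → (1/4, 1/4)
  seg 5: down by d1 = 5 → (1/4, -19/4)
  seg 6: up by d7 = 1/4 → (1/4, -9/2)
  seg 7: left by d2 = 17 → (-67/4, -9/2)
  seg 8: down by d6 = 15/2 → (-67/4, -12)
  seg 9: left by d3 = 3/4 → (-35/2, -12)
  seg 10: left by d7 = 1/4 → (-71/4, -12)

d4 = 15/4
d5 = 211/4
d6 = 15/2
d7 = 1/4
endpoint = (-71/4, -12)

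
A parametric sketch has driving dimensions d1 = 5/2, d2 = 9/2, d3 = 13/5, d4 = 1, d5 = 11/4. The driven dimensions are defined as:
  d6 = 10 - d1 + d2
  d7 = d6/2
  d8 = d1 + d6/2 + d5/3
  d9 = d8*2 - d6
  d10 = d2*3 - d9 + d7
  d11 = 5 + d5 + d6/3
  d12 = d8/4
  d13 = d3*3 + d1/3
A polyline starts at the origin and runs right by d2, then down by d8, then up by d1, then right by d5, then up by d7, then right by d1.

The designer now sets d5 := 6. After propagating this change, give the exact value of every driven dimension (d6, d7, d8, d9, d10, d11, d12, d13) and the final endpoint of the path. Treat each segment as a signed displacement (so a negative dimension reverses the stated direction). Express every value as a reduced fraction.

d6 = 12
d7 = 6
d8 = 21/2
d9 = 9
d10 = 21/2
d11 = 15
d12 = 21/8
d13 = 259/30
endpoint = (13, -2)

Apply edit: d5 := 6
  d6 = 10 - d1 + d2 = 12
  d7 = d6/2 = 6
  d8 = d1 + d6/2 + d5/3 = 21/2
  d9 = d8*2 - d6 = 9
  d10 = d2*3 - d9 + d7 = 21/2
  d11 = 5 + d5 + d6/3 = 15
  d12 = d8/4 = 21/8
  d13 = d3*3 + d1/3 = 259/30
Walk from origin (0, 0):
  seg 1: right by d2 = 9/2 → (9/2, 0)
  seg 2: down by d8 = 21/2 → (9/2, -21/2)
  seg 3: up by d1 = 5/2 → (9/2, -8)
  seg 4: right by d5 = 6 → (21/2, -8)
  seg 5: up by d7 = 6 → (21/2, -2)
  seg 6: right by d1 = 5/2 → (13, -2)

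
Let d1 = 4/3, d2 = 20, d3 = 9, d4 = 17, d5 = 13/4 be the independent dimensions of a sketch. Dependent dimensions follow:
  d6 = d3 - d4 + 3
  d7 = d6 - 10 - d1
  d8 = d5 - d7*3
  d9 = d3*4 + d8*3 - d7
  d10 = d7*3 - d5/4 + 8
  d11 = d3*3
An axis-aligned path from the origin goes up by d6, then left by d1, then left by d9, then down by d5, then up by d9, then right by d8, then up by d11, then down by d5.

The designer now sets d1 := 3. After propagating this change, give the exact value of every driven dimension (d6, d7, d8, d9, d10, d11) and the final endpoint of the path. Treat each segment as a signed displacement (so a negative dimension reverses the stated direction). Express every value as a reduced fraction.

d6 = -5
d7 = -18
d8 = 229/4
d9 = 903/4
d10 = -749/16
d11 = 27
endpoint = (-343/2, 965/4)

Apply edit: d1 := 3
  d6 = d3 - d4 + 3 = -5
  d7 = d6 - 10 - d1 = -18
  d8 = d5 - d7*3 = 229/4
  d9 = d3*4 + d8*3 - d7 = 903/4
  d10 = d7*3 - d5/4 + 8 = -749/16
  d11 = d3*3 = 27
Walk from origin (0, 0):
  seg 1: up by d6 = -5 → (0, -5)
  seg 2: left by d1 = 3 → (-3, -5)
  seg 3: left by d9 = 903/4 → (-915/4, -5)
  seg 4: down by d5 = 13/4 → (-915/4, -33/4)
  seg 5: up by d9 = 903/4 → (-915/4, 435/2)
  seg 6: right by d8 = 229/4 → (-343/2, 435/2)
  seg 7: up by d11 = 27 → (-343/2, 489/2)
  seg 8: down by d5 = 13/4 → (-343/2, 965/4)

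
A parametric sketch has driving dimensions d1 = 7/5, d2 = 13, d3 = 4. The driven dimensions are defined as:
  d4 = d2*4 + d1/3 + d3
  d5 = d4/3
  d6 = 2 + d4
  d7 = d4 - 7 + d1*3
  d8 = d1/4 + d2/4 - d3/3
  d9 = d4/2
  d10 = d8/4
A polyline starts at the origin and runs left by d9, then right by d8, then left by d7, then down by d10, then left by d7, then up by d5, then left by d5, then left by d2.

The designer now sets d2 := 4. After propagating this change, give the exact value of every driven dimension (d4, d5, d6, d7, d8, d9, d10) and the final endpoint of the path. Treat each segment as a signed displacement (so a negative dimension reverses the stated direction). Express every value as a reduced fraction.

d4 = 307/15
d5 = 307/45
d6 = 337/15
d7 = 53/3
d8 = 1/60
d9 = 307/30
d10 = 1/240
endpoint = (-10147/180, 4909/720)

Apply edit: d2 := 4
  d4 = d2*4 + d1/3 + d3 = 307/15
  d5 = d4/3 = 307/45
  d6 = 2 + d4 = 337/15
  d7 = d4 - 7 + d1*3 = 53/3
  d8 = d1/4 + d2/4 - d3/3 = 1/60
  d9 = d4/2 = 307/30
  d10 = d8/4 = 1/240
Walk from origin (0, 0):
  seg 1: left by d9 = 307/30 → (-307/30, 0)
  seg 2: right by d8 = 1/60 → (-613/60, 0)
  seg 3: left by d7 = 53/3 → (-1673/60, 0)
  seg 4: down by d10 = 1/240 → (-1673/60, -1/240)
  seg 5: left by d7 = 53/3 → (-911/20, -1/240)
  seg 6: up by d5 = 307/45 → (-911/20, 4909/720)
  seg 7: left by d5 = 307/45 → (-9427/180, 4909/720)
  seg 8: left by d2 = 4 → (-10147/180, 4909/720)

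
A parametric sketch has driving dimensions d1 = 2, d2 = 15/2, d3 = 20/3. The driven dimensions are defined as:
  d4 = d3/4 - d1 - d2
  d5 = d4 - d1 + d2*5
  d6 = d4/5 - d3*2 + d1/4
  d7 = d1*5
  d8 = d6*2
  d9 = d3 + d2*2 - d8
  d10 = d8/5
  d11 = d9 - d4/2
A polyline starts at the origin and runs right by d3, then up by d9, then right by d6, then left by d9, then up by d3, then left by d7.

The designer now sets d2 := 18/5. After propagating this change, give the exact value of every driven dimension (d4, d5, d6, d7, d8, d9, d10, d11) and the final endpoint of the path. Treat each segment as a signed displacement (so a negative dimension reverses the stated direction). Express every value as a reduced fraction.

d4 = -59/15
d5 = 181/15
d6 = -681/50
d7 = 10
d8 = -681/25
d9 = 3083/75
d10 = -681/125
d11 = 6461/150
endpoint = (-2903/50, 3583/75)

Apply edit: d2 := 18/5
  d4 = d3/4 - d1 - d2 = -59/15
  d5 = d4 - d1 + d2*5 = 181/15
  d6 = d4/5 - d3*2 + d1/4 = -681/50
  d7 = d1*5 = 10
  d8 = d6*2 = -681/25
  d9 = d3 + d2*2 - d8 = 3083/75
  d10 = d8/5 = -681/125
  d11 = d9 - d4/2 = 6461/150
Walk from origin (0, 0):
  seg 1: right by d3 = 20/3 → (20/3, 0)
  seg 2: up by d9 = 3083/75 → (20/3, 3083/75)
  seg 3: right by d6 = -681/50 → (-1043/150, 3083/75)
  seg 4: left by d9 = 3083/75 → (-2403/50, 3083/75)
  seg 5: up by d3 = 20/3 → (-2403/50, 3583/75)
  seg 6: left by d7 = 10 → (-2903/50, 3583/75)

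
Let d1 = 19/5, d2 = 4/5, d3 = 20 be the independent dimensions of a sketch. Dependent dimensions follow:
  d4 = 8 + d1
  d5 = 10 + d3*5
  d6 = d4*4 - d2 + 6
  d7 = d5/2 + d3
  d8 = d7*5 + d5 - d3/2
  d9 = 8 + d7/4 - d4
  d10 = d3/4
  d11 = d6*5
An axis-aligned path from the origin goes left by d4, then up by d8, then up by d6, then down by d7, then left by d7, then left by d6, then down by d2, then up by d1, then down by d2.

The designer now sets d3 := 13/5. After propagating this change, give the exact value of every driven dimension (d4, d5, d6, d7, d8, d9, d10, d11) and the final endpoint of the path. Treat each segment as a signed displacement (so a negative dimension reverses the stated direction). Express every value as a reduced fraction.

Apply edit: d3 := 13/5
  d4 = 8 + d1 = 59/5
  d5 = 10 + d3*5 = 23
  d6 = d4*4 - d2 + 6 = 262/5
  d7 = d5/2 + d3 = 141/10
  d8 = d7*5 + d5 - d3/2 = 461/5
  d9 = 8 + d7/4 - d4 = -11/40
  d10 = d3/4 = 13/20
  d11 = d6*5 = 262
Walk from origin (0, 0):
  seg 1: left by d4 = 59/5 → (-59/5, 0)
  seg 2: up by d8 = 461/5 → (-59/5, 461/5)
  seg 3: up by d6 = 262/5 → (-59/5, 723/5)
  seg 4: down by d7 = 141/10 → (-59/5, 261/2)
  seg 5: left by d7 = 141/10 → (-259/10, 261/2)
  seg 6: left by d6 = 262/5 → (-783/10, 261/2)
  seg 7: down by d2 = 4/5 → (-783/10, 1297/10)
  seg 8: up by d1 = 19/5 → (-783/10, 267/2)
  seg 9: down by d2 = 4/5 → (-783/10, 1327/10)

d4 = 59/5
d5 = 23
d6 = 262/5
d7 = 141/10
d8 = 461/5
d9 = -11/40
d10 = 13/20
d11 = 262
endpoint = (-783/10, 1327/10)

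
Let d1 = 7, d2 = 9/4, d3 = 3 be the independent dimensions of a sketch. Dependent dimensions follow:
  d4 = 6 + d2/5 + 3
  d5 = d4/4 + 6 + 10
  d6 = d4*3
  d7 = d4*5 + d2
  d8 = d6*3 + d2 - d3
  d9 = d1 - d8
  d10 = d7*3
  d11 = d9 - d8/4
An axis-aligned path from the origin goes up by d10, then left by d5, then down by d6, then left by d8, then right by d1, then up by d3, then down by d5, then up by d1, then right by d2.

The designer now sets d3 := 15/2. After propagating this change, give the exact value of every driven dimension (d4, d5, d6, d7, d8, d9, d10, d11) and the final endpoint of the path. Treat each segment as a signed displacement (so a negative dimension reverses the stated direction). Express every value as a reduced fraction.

Apply edit: d3 := 15/2
  d4 = 6 + d2/5 + 3 = 189/20
  d5 = d4/4 + 6 + 10 = 1469/80
  d6 = d4*3 = 567/20
  d7 = d4*5 + d2 = 99/2
  d8 = d6*3 + d2 - d3 = 399/5
  d9 = d1 - d8 = -364/5
  d10 = d7*3 = 297/2
  d11 = d9 - d8/4 = -371/4
Walk from origin (0, 0):
  seg 1: up by d10 = 297/2 → (0, 297/2)
  seg 2: left by d5 = 1469/80 → (-1469/80, 297/2)
  seg 3: down by d6 = 567/20 → (-1469/80, 2403/20)
  seg 4: left by d8 = 399/5 → (-7853/80, 2403/20)
  seg 5: right by d1 = 7 → (-7293/80, 2403/20)
  seg 6: up by d3 = 15/2 → (-7293/80, 2553/20)
  seg 7: down by d5 = 1469/80 → (-7293/80, 8743/80)
  seg 8: up by d1 = 7 → (-7293/80, 9303/80)
  seg 9: right by d2 = 9/4 → (-7113/80, 9303/80)

d4 = 189/20
d5 = 1469/80
d6 = 567/20
d7 = 99/2
d8 = 399/5
d9 = -364/5
d10 = 297/2
d11 = -371/4
endpoint = (-7113/80, 9303/80)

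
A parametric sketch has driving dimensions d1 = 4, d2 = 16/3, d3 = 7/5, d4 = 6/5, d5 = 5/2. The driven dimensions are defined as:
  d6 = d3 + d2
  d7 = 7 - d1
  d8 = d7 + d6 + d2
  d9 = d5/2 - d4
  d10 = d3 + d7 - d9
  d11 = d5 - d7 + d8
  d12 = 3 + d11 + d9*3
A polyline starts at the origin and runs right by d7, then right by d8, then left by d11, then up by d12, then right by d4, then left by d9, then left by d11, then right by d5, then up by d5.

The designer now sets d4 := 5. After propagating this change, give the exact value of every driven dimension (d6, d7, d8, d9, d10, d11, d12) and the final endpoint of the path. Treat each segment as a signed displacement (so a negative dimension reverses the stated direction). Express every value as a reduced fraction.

Apply edit: d4 := 5
  d6 = d3 + d2 = 101/15
  d7 = 7 - d1 = 3
  d8 = d7 + d6 + d2 = 226/15
  d9 = d5/2 - d4 = -15/4
  d10 = d3 + d7 - d9 = 163/20
  d11 = d5 - d7 + d8 = 437/30
  d12 = 3 + d11 + d9*3 = 379/60
Walk from origin (0, 0):
  seg 1: right by d7 = 3 → (3, 0)
  seg 2: right by d8 = 226/15 → (271/15, 0)
  seg 3: left by d11 = 437/30 → (7/2, 0)
  seg 4: up by d12 = 379/60 → (7/2, 379/60)
  seg 5: right by d4 = 5 → (17/2, 379/60)
  seg 6: left by d9 = -15/4 → (49/4, 379/60)
  seg 7: left by d11 = 437/30 → (-139/60, 379/60)
  seg 8: right by d5 = 5/2 → (11/60, 379/60)
  seg 9: up by d5 = 5/2 → (11/60, 529/60)

d6 = 101/15
d7 = 3
d8 = 226/15
d9 = -15/4
d10 = 163/20
d11 = 437/30
d12 = 379/60
endpoint = (11/60, 529/60)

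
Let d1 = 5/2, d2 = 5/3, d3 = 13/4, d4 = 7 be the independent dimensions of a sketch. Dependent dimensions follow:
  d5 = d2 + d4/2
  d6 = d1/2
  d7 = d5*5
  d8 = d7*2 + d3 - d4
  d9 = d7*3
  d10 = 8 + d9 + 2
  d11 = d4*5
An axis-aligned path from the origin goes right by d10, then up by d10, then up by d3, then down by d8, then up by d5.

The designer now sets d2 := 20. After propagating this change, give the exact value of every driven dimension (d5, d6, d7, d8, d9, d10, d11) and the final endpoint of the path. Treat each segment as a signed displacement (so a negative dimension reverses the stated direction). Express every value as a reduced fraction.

Apply edit: d2 := 20
  d5 = d2 + d4/2 = 47/2
  d6 = d1/2 = 5/4
  d7 = d5*5 = 235/2
  d8 = d7*2 + d3 - d4 = 925/4
  d9 = d7*3 = 705/2
  d10 = 8 + d9 + 2 = 725/2
  d11 = d4*5 = 35
Walk from origin (0, 0):
  seg 1: right by d10 = 725/2 → (725/2, 0)
  seg 2: up by d10 = 725/2 → (725/2, 725/2)
  seg 3: up by d3 = 13/4 → (725/2, 1463/4)
  seg 4: down by d8 = 925/4 → (725/2, 269/2)
  seg 5: up by d5 = 47/2 → (725/2, 158)

d5 = 47/2
d6 = 5/4
d7 = 235/2
d8 = 925/4
d9 = 705/2
d10 = 725/2
d11 = 35
endpoint = (725/2, 158)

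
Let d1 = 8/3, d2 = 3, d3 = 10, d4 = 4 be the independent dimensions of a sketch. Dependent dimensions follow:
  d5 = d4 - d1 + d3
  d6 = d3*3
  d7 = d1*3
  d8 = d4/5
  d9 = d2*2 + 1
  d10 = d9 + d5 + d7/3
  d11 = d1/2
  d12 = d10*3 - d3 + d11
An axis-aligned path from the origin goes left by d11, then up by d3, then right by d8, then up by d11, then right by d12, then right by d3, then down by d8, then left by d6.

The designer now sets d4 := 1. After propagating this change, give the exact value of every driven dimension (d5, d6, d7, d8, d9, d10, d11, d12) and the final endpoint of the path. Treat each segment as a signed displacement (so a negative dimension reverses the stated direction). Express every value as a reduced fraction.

Apply edit: d4 := 1
  d5 = d4 - d1 + d3 = 25/3
  d6 = d3*3 = 30
  d7 = d1*3 = 8
  d8 = d4/5 = 1/5
  d9 = d2*2 + 1 = 7
  d10 = d9 + d5 + d7/3 = 18
  d11 = d1/2 = 4/3
  d12 = d10*3 - d3 + d11 = 136/3
Walk from origin (0, 0):
  seg 1: left by d11 = 4/3 → (-4/3, 0)
  seg 2: up by d3 = 10 → (-4/3, 10)
  seg 3: right by d8 = 1/5 → (-17/15, 10)
  seg 4: up by d11 = 4/3 → (-17/15, 34/3)
  seg 5: right by d12 = 136/3 → (221/5, 34/3)
  seg 6: right by d3 = 10 → (271/5, 34/3)
  seg 7: down by d8 = 1/5 → (271/5, 167/15)
  seg 8: left by d6 = 30 → (121/5, 167/15)

d5 = 25/3
d6 = 30
d7 = 8
d8 = 1/5
d9 = 7
d10 = 18
d11 = 4/3
d12 = 136/3
endpoint = (121/5, 167/15)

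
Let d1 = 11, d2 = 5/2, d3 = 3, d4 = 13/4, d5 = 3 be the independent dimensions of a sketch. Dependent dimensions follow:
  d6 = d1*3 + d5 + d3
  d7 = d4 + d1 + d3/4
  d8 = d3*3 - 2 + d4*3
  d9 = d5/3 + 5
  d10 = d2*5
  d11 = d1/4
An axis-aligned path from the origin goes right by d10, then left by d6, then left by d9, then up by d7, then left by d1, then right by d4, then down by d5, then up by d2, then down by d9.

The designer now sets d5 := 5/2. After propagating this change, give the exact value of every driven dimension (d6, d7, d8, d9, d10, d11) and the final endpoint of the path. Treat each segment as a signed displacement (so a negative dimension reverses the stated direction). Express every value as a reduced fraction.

Apply edit: d5 := 5/2
  d6 = d1*3 + d5 + d3 = 77/2
  d7 = d4 + d1 + d3/4 = 15
  d8 = d3*3 - 2 + d4*3 = 67/4
  d9 = d5/3 + 5 = 35/6
  d10 = d2*5 = 25/2
  d11 = d1/4 = 11/4
Walk from origin (0, 0):
  seg 1: right by d10 = 25/2 → (25/2, 0)
  seg 2: left by d6 = 77/2 → (-26, 0)
  seg 3: left by d9 = 35/6 → (-191/6, 0)
  seg 4: up by d7 = 15 → (-191/6, 15)
  seg 5: left by d1 = 11 → (-257/6, 15)
  seg 6: right by d4 = 13/4 → (-475/12, 15)
  seg 7: down by d5 = 5/2 → (-475/12, 25/2)
  seg 8: up by d2 = 5/2 → (-475/12, 15)
  seg 9: down by d9 = 35/6 → (-475/12, 55/6)

d6 = 77/2
d7 = 15
d8 = 67/4
d9 = 35/6
d10 = 25/2
d11 = 11/4
endpoint = (-475/12, 55/6)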